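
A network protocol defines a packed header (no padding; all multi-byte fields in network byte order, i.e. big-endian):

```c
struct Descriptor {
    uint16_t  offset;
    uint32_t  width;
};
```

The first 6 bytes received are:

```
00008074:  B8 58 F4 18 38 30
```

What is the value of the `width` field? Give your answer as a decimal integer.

4095227952

`width` follows `offset` (2 bytes), so it starts at byte offset 2 and occupies 4 bytes.
Bytes at offsets 2..5: F4 18 38 30.
Big-endian: lowest address holds the most-significant byte.
The bytes are already most-significant first: 0xF4183830.
0xF4183830 = 4095227952.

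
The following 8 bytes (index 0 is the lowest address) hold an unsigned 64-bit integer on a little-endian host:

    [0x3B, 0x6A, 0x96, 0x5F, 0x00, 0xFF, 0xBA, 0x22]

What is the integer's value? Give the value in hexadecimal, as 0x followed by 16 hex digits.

Little-endian stores the least-significant byte at the lowest address.
Reassemble most-significant byte first: 22 BA FF 00 5F 96 6A 3B → 0x22BAFF005F966A3B.

0x22BAFF005F966A3B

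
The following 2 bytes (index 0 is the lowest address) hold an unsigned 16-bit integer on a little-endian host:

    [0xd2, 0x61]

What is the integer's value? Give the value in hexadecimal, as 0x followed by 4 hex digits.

0x61D2

Little-endian stores the least-significant byte at the lowest address.
Reassemble most-significant byte first: 61 D2 → 0x61D2.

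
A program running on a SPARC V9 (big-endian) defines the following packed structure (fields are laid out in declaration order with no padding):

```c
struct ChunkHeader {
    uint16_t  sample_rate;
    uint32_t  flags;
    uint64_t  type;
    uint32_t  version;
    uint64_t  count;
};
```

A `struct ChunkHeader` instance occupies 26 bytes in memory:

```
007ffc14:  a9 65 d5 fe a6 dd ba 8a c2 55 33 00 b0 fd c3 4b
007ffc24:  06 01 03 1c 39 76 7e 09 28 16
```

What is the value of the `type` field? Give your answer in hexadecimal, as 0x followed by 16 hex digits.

`type` follows `sample_rate` (2 B), `flags` (4 B), so it starts at offset 2 + 4 = 6 and occupies 8 bytes.
Bytes at offsets 6..13: BA 8A C2 55 33 00 B0 FD.
Big-endian: lowest address holds the most-significant byte.
The bytes are already most-significant first: 0xBA8AC2553300B0FD.

0xBA8AC2553300B0FD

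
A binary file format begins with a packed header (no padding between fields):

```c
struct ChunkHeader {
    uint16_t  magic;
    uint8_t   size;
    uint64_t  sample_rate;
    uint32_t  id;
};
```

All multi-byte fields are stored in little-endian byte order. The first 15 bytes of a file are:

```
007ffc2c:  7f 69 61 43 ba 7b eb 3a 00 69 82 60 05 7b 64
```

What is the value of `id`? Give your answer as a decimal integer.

`id` follows `magic` (2 B), `size` (1 B), `sample_rate` (8 B), so it starts at offset 2 + 1 + 8 = 11 and occupies 4 bytes.
Bytes at offsets 11..14: 60 05 7B 64.
Little-endian stores the least-significant byte at the lowest address.
Reassemble most-significant byte first: 64 7B 05 60 → 0x647B0560.
0x647B0560 = 1685783904.

1685783904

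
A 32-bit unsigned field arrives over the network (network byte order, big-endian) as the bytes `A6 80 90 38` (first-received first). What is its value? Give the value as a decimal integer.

Big-endian stores the most-significant byte at the lowest address.
The bytes are already most-significant first: 0xA6809038.
0xA6809038 = 2793443384.

2793443384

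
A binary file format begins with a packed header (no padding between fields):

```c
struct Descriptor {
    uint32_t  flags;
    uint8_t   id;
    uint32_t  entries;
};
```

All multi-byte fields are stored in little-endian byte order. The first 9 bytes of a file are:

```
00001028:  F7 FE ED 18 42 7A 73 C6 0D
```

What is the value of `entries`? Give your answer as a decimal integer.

231109498

`entries` follows `flags` (4 B), `id` (1 B), so it starts at offset 4 + 1 = 5 and occupies 4 bytes.
Bytes at offsets 5..8: 7A 73 C6 0D.
In little-endian order the low byte comes first in memory.
Reassemble most-significant byte first: 0D C6 73 7A → 0x0DC6737A.
0x0DC6737A = 231109498.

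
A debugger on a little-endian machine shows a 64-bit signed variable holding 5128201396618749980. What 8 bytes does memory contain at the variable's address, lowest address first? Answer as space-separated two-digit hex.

1C 68 1F F6 FF 07 2B 47

5128201396618749980 in hexadecimal, padded to 64 bits, is 0x472B07FFF61F681C.
Split into bytes (most-significant first): 47 2B 07 FF F6 1F 68 1C.
Little-endian: lowest address holds the least-significant byte.
So at ascending addresses the bytes are 1C 68 1F F6 FF 07 2B 47.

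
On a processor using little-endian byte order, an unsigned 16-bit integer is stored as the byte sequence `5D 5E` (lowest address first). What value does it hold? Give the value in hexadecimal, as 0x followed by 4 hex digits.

0x5E5D

Little-endian: lowest address holds the least-significant byte.
Reassemble most-significant byte first: 5E 5D → 0x5E5D.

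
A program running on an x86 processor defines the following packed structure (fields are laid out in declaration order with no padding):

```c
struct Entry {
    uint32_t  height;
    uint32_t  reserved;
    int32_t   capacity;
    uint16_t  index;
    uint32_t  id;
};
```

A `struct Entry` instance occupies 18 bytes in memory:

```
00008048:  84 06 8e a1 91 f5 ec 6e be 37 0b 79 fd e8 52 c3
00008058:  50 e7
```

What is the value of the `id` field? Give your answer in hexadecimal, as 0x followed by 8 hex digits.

`id` follows `height` (4 B), `reserved` (4 B), `capacity` (4 B), `index` (2 B), so it starts at offset 4 + 4 + 4 + 2 = 14 and occupies 4 bytes.
Bytes at offsets 14..17: 52 C3 50 E7.
In little-endian order the low byte comes first in memory.
Reassemble most-significant byte first: E7 50 C3 52 → 0xE750C352.

0xE750C352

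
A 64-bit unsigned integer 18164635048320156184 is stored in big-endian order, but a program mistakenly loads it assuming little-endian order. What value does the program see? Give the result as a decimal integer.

1784194051176601084

18164635048320156184 in 64-bit hexadecimal is 0xFC15BF5609BBC218.
Stored big-endian, the bytes at ascending addresses are FC 15 BF 56 09 BB C2 18.
Read back as little-endian, the first byte is least significant, giving 0x18C2BB0956BF15FC.
0x18C2BB0956BF15FC = 1784194051176601084.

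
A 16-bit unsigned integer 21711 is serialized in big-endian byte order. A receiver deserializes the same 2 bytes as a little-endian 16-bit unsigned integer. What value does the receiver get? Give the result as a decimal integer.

21711 in 16-bit hexadecimal is 0x54CF.
Stored big-endian, the bytes at ascending addresses are 54 CF.
Read back as little-endian, the first byte is least significant, giving 0xCF54.
0xCF54 = 53076.

53076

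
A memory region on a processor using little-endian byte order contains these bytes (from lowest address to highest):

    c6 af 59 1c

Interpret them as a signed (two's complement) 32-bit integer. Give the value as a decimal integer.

475639750

Little-endian stores the least-significant byte at the lowest address.
Reassemble most-significant byte first: 1C 59 AF C6 → 0x1C59AFC6.
0x1C59AFC6 = 475639750.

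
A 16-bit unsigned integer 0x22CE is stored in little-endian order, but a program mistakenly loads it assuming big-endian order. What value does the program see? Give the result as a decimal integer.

Stored little-endian, the bytes at ascending addresses are CE 22.
Read back as big-endian, the last byte is least significant, giving 0xCE22.
0xCE22 = 52770.

52770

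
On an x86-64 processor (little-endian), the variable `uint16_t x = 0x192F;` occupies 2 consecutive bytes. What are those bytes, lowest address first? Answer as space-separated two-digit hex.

Split into bytes (most-significant first): 19 2F.
In little-endian order the low byte comes first in memory.
So at ascending addresses the bytes are 2F 19.

2F 19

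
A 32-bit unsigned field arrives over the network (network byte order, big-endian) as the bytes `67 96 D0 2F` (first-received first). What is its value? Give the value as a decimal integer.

1737936943

Big-endian stores the most-significant byte at the lowest address.
The bytes are already most-significant first: 0x6796D02F.
0x6796D02F = 1737936943.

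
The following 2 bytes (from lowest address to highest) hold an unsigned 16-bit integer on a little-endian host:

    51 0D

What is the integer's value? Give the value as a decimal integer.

Little-endian stores the least-significant byte at the lowest address.
Reassemble most-significant byte first: 0D 51 → 0x0D51.
0x0D51 = 3409.

3409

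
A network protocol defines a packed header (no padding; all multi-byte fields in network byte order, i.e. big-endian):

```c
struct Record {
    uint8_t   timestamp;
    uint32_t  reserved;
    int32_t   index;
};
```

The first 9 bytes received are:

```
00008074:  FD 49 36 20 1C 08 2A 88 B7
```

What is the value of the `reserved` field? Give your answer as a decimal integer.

1228283932

`reserved` follows `timestamp` (1 byte), so it starts at byte offset 1 and occupies 4 bytes.
Bytes at offsets 1..4: 49 36 20 1C.
In big-endian order the high byte comes first in memory.
The bytes are already most-significant first: 0x4936201C.
0x4936201C = 1228283932.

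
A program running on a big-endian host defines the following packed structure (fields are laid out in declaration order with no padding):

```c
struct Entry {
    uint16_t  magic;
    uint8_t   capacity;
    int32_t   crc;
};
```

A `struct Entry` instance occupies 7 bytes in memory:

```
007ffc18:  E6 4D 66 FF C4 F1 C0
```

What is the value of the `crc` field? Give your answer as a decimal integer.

`crc` follows `magic` (2 B), `capacity` (1 B), so it starts at offset 2 + 1 = 3 and occupies 4 bytes.
Bytes at offsets 3..6: FF C4 F1 C0.
Big-endian stores the most-significant byte at the lowest address.
The bytes are already most-significant first: 0xFFC4F1C0.
Top bit is set, so as a signed 32-bit value this is 0xFFC4F1C0 − 2^32 = -3870272.

-3870272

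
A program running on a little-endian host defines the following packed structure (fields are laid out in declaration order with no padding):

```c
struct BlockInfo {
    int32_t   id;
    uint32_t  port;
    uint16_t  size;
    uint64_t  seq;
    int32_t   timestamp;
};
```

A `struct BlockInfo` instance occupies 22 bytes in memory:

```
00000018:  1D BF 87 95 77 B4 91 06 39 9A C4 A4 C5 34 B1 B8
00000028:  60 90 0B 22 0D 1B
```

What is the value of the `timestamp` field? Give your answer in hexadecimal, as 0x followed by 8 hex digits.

`timestamp` follows `id` (4 B), `port` (4 B), `size` (2 B), `seq` (8 B), so it starts at offset 4 + 4 + 2 + 8 = 18 and occupies 4 bytes.
Bytes at offsets 18..21: 0B 22 0D 1B.
Little-endian stores the least-significant byte at the lowest address.
Reassemble most-significant byte first: 1B 0D 22 0B → 0x1B0D220B.

0x1B0D220B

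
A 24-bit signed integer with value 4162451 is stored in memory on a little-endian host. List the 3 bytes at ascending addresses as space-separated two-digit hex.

4162451 in hexadecimal, padded to 24 bits, is 0x3F8393.
Split into bytes (most-significant first): 3F 83 93.
In little-endian order the low byte comes first in memory.
So at ascending addresses the bytes are 93 83 3F.

93 83 3F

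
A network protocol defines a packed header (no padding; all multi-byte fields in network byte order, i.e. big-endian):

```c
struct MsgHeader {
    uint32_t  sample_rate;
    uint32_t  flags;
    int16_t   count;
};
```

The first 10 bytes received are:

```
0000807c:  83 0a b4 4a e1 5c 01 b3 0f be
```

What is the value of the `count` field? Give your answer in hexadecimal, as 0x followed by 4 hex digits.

`count` follows `sample_rate` (4 B), `flags` (4 B), so it starts at offset 4 + 4 = 8 and occupies 2 bytes.
Bytes at offsets 8..9: 0F BE.
Big-endian stores the most-significant byte at the lowest address.
The bytes are already most-significant first: 0x0FBE.

0x0FBE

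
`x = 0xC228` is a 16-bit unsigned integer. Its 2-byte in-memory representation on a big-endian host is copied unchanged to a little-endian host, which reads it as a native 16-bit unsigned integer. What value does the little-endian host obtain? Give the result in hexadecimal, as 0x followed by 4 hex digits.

0x28C2

Stored big-endian, the bytes at ascending addresses are C2 28.
Read back as little-endian, the first byte is least significant, giving 0x28C2.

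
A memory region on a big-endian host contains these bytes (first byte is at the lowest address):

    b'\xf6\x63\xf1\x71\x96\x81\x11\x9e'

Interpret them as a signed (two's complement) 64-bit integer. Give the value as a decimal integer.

Big-endian: lowest address holds the most-significant byte.
The bytes are already most-significant first: 0xF663F1719681119E.
Top bit is set, so as a signed 64-bit value this is 0xF663F1719681119E − 2^64 = -692444447526284898.

-692444447526284898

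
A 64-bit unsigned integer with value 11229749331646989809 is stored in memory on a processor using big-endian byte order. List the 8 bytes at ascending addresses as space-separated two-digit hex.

11229749331646989809 in hexadecimal, padded to 64 bits, is 0x9BD81584F57FC5F1.
Split into bytes (most-significant first): 9B D8 15 84 F5 7F C5 F1.
In big-endian order the high byte comes first in memory.
So the memory order matches the most-significant-first order: 9B D8 15 84 F5 7F C5 F1.

9B D8 15 84 F5 7F C5 F1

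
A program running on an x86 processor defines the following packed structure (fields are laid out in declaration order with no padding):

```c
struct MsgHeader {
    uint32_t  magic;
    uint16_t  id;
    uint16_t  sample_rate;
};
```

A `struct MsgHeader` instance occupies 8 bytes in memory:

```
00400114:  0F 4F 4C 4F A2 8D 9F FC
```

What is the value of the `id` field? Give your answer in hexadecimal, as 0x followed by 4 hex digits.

0x8DA2

`id` follows `magic` (4 bytes), so it starts at byte offset 4 and occupies 2 bytes.
Bytes at offsets 4..5: A2 8D.
Little-endian: lowest address holds the least-significant byte.
Reassemble most-significant byte first: 8D A2 → 0x8DA2.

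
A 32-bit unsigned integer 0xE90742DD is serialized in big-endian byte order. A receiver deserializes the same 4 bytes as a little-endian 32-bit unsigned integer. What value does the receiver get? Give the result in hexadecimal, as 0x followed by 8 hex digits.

Stored big-endian, the bytes at ascending addresses are E9 07 42 DD.
Read back as little-endian, the first byte is least significant, giving 0xDD4207E9.

0xDD4207E9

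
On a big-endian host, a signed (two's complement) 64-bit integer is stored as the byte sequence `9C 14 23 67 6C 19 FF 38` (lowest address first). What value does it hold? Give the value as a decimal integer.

-7200090977156333768

Big-endian: lowest address holds the most-significant byte.
The bytes are already most-significant first: 0x9C1423676C19FF38.
Top bit is set, so as a signed 64-bit value this is 0x9C1423676C19FF38 − 2^64 = -7200090977156333768.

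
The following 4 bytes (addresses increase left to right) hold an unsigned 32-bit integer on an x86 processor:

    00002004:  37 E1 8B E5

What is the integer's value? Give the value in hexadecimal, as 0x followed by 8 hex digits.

Little-endian stores the least-significant byte at the lowest address.
Reassemble most-significant byte first: E5 8B E1 37 → 0xE58BE137.

0xE58BE137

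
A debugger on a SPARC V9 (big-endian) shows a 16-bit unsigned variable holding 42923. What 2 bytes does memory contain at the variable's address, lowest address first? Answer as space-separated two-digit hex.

A7 AB

42923 in hexadecimal, padded to 16 bits, is 0xA7AB.
Split into bytes (most-significant first): A7 AB.
In big-endian order the high byte comes first in memory.
So the memory order matches the most-significant-first order: A7 AB.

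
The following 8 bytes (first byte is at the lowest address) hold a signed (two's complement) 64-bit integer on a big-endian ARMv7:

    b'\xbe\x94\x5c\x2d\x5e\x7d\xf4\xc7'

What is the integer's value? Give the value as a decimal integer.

-4714041560021470009

Big-endian stores the most-significant byte at the lowest address.
The bytes are already most-significant first: 0xBE945C2D5E7DF4C7.
Top bit is set, so as a signed 64-bit value this is 0xBE945C2D5E7DF4C7 − 2^64 = -4714041560021470009.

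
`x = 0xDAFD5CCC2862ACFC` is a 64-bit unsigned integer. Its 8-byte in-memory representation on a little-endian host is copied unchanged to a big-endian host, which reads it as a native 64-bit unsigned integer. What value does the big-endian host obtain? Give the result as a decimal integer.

Stored little-endian, the bytes at ascending addresses are FC AC 62 28 CC 5C FD DA.
Read back as big-endian, the last byte is least significant, giving 0xFCAC6228CC5CFDDA.
0xFCAC6228CC5CFDDA = 18207035320918932954.

18207035320918932954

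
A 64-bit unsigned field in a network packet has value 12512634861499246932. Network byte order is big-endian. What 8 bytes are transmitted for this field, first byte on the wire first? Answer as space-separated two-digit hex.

AD A5 CF 1C 9B D4 E9 54

12512634861499246932 in hexadecimal, padded to 64 bits, is 0xADA5CF1C9BD4E954.
Split into bytes (most-significant first): AD A5 CF 1C 9B D4 E9 54.
Big-endian: lowest address holds the most-significant byte.
So the memory order matches the most-significant-first order: AD A5 CF 1C 9B D4 E9 54.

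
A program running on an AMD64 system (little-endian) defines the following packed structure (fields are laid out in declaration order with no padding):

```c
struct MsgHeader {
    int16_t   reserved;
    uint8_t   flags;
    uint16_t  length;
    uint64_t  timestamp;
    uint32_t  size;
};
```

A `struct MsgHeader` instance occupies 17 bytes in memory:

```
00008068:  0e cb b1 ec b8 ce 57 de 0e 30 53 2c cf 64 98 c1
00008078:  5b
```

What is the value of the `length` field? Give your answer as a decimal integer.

47340

`length` follows `reserved` (2 B), `flags` (1 B), so it starts at offset 2 + 1 = 3 and occupies 2 bytes.
Bytes at offsets 3..4: EC B8.
Little-endian stores the least-significant byte at the lowest address.
Reassemble most-significant byte first: B8 EC → 0xB8EC.
0xB8EC = 47340.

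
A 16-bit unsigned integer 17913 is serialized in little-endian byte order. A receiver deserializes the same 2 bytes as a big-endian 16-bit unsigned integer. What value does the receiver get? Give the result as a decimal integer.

63813

17913 in 16-bit hexadecimal is 0x45F9.
Stored little-endian, the bytes at ascending addresses are F9 45.
Read back as big-endian, the last byte is least significant, giving 0xF945.
0xF945 = 63813.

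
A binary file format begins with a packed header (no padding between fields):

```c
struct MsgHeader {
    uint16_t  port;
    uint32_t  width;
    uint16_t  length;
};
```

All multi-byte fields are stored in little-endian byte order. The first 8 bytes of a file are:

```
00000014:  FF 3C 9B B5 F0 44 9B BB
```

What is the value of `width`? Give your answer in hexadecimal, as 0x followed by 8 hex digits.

`width` follows `port` (2 bytes), so it starts at byte offset 2 and occupies 4 bytes.
Bytes at offsets 2..5: 9B B5 F0 44.
Little-endian stores the least-significant byte at the lowest address.
Reassemble most-significant byte first: 44 F0 B5 9B → 0x44F0B59B.

0x44F0B59B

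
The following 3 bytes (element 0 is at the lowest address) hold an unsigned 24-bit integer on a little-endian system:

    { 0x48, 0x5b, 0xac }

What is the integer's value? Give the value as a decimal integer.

11295560

Little-endian: lowest address holds the least-significant byte.
Reassemble most-significant byte first: AC 5B 48 → 0xAC5B48.
0xAC5B48 = 11295560.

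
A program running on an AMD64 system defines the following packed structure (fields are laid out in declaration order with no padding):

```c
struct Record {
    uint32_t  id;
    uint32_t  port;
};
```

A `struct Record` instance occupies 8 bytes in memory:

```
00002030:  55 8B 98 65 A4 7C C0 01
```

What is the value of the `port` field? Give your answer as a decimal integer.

29392036

`port` follows `id` (4 bytes), so it starts at byte offset 4 and occupies 4 bytes.
Bytes at offsets 4..7: A4 7C C0 01.
Little-endian stores the least-significant byte at the lowest address.
Reassemble most-significant byte first: 01 C0 7C A4 → 0x01C07CA4.
0x01C07CA4 = 29392036.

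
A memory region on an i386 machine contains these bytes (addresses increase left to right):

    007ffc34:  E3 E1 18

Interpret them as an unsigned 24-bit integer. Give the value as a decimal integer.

In little-endian order the low byte comes first in memory.
Reassemble most-significant byte first: 18 E1 E3 → 0x18E1E3.
0x18E1E3 = 1630691.

1630691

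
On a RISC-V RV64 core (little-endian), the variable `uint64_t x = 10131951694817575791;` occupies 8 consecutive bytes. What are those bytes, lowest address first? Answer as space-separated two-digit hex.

6F C3 04 93 62 EC 9B 8C

10131951694817575791 in hexadecimal, padded to 64 bits, is 0x8C9BEC629304C36F.
Split into bytes (most-significant first): 8C 9B EC 62 93 04 C3 6F.
In little-endian order the low byte comes first in memory.
So at ascending addresses the bytes are 6F C3 04 93 62 EC 9B 8C.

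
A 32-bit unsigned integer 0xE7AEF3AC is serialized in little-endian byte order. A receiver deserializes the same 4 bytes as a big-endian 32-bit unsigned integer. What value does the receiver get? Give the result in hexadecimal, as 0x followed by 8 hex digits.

0xACF3AEE7

Stored little-endian, the bytes at ascending addresses are AC F3 AE E7.
Read back as big-endian, the last byte is least significant, giving 0xACF3AEE7.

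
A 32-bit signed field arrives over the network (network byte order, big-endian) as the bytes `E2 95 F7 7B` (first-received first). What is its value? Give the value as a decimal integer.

In big-endian order the high byte comes first in memory.
The bytes are already most-significant first: 0xE295F77B.
Top bit is set, so as a signed 32-bit value this is 0xE295F77B − 2^32 = -493488261.

-493488261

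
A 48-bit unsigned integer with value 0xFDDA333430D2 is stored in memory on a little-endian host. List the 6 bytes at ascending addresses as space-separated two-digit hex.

Split into bytes (most-significant first): FD DA 33 34 30 D2.
Little-endian stores the least-significant byte at the lowest address.
So at ascending addresses the bytes are D2 30 34 33 DA FD.

D2 30 34 33 DA FD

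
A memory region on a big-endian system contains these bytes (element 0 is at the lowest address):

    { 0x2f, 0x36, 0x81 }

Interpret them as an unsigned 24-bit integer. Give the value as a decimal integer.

3094145

Big-endian stores the most-significant byte at the lowest address.
The bytes are already most-significant first: 0x2F3681.
0x2F3681 = 3094145.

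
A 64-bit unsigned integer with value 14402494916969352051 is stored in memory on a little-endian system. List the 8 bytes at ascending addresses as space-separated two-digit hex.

73 CB 53 BD D1 F0 DF C7

14402494916969352051 in hexadecimal, padded to 64 bits, is 0xC7DFF0D1BD53CB73.
Split into bytes (most-significant first): C7 DF F0 D1 BD 53 CB 73.
Little-endian stores the least-significant byte at the lowest address.
So at ascending addresses the bytes are 73 CB 53 BD D1 F0 DF C7.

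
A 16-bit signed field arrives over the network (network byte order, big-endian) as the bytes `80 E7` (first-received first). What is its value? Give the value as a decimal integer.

-32537

Big-endian stores the most-significant byte at the lowest address.
The bytes are already most-significant first: 0x80E7.
Top bit is set, so as a signed 16-bit value this is 0x80E7 − 2^16 = -32537.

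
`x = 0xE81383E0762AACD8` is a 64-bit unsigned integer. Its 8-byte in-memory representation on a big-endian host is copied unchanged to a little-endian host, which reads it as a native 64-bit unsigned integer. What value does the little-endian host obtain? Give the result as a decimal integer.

Stored big-endian, the bytes at ascending addresses are E8 13 83 E0 76 2A AC D8.
Read back as little-endian, the first byte is least significant, giving 0xD8AC2A76E08313E8.
0xD8AC2A76E08313E8 = 15612900698247861224.

15612900698247861224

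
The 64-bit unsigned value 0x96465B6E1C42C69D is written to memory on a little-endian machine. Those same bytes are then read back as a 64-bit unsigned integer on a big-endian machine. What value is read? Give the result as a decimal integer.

11368846999221388950

Stored little-endian, the bytes at ascending addresses are 9D C6 42 1C 6E 5B 46 96.
Read back as big-endian, the last byte is least significant, giving 0x9DC6421C6E5B4696.
0x9DC6421C6E5B4696 = 11368846999221388950.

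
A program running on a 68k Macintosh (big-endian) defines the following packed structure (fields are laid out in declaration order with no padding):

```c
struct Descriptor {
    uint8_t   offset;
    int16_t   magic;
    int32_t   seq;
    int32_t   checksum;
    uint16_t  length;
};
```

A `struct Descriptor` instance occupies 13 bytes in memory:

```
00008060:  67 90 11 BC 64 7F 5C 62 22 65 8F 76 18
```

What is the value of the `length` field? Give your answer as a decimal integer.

`length` follows `offset` (1 B), `magic` (2 B), `seq` (4 B), `checksum` (4 B), so it starts at offset 1 + 2 + 4 + 4 = 11 and occupies 2 bytes.
Bytes at offsets 11..12: 76 18.
In big-endian order the high byte comes first in memory.
The bytes are already most-significant first: 0x7618.
0x7618 = 30232.

30232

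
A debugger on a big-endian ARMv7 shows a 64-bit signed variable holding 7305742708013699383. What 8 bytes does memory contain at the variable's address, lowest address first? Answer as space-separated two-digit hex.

7305742708013699383 in hexadecimal, padded to 64 bits, is 0x65633649138E9137.
Split into bytes (most-significant first): 65 63 36 49 13 8E 91 37.
Big-endian stores the most-significant byte at the lowest address.
So the memory order matches the most-significant-first order: 65 63 36 49 13 8E 91 37.

65 63 36 49 13 8E 91 37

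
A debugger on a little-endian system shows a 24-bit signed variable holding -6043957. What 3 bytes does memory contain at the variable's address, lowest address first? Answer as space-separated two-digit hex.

CB C6 A3

Two's complement of -6043957 in 24 bits: 6043957 = 0x5C3935; invert → 0xA3C6CA; add 1 → 0xA3C6CB.
Split into bytes (most-significant first): A3 C6 CB.
Little-endian: lowest address holds the least-significant byte.
So at ascending addresses the bytes are CB C6 A3.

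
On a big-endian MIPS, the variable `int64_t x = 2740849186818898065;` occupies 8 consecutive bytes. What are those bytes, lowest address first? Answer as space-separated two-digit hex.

2740849186818898065 in hexadecimal, padded to 64 bits, is 0x260973D053423891.
Split into bytes (most-significant first): 26 09 73 D0 53 42 38 91.
Big-endian stores the most-significant byte at the lowest address.
So the memory order matches the most-significant-first order: 26 09 73 D0 53 42 38 91.

26 09 73 D0 53 42 38 91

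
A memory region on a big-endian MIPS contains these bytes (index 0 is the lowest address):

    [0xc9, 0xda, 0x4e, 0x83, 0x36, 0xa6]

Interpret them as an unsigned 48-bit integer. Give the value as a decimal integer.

Big-endian: lowest address holds the most-significant byte.
The bytes are already most-significant first: 0xC9DA4E8336A6.
0xC9DA4E8336A6 = 221939457275558.

221939457275558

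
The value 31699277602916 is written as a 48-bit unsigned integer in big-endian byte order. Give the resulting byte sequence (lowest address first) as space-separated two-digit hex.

31699277602916 in hexadecimal, padded to 48 bits, is 0x1CD4902E6064.
Split into bytes (most-significant first): 1C D4 90 2E 60 64.
In big-endian order the high byte comes first in memory.
So the memory order matches the most-significant-first order: 1C D4 90 2E 60 64.

1C D4 90 2E 60 64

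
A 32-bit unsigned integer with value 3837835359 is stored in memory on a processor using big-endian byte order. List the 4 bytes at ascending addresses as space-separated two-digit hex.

E4 C0 B8 5F

3837835359 in hexadecimal, padded to 32 bits, is 0xE4C0B85F.
Split into bytes (most-significant first): E4 C0 B8 5F.
In big-endian order the high byte comes first in memory.
So the memory order matches the most-significant-first order: E4 C0 B8 5F.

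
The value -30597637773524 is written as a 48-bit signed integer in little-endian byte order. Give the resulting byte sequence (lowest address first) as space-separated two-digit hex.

2C 67 AB EE 2B E4

Two's complement of -30597637773524 in 48 bits: 30597637773524 = 0x1BD4115498D4; invert → 0xE42BEEAB672B; add 1 → 0xE42BEEAB672C.
Split into bytes (most-significant first): E4 2B EE AB 67 2C.
Little-endian: lowest address holds the least-significant byte.
So at ascending addresses the bytes are 2C 67 AB EE 2B E4.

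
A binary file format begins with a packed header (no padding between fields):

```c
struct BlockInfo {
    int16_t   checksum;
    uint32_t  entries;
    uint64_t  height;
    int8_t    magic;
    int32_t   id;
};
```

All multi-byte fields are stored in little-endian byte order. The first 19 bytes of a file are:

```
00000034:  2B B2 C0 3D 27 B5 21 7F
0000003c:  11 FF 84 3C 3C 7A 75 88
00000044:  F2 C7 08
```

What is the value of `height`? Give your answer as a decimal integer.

8807981513142533921

`height` follows `checksum` (2 B), `entries` (4 B), so it starts at offset 2 + 4 = 6 and occupies 8 bytes.
Bytes at offsets 6..13: 21 7F 11 FF 84 3C 3C 7A.
In little-endian order the low byte comes first in memory.
Reassemble most-significant byte first: 7A 3C 3C 84 FF 11 7F 21 → 0x7A3C3C84FF117F21.
0x7A3C3C84FF117F21 = 8807981513142533921.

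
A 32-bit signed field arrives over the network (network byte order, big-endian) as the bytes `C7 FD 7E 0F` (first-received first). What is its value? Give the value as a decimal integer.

Big-endian stores the most-significant byte at the lowest address.
The bytes are already most-significant first: 0xC7FD7E0F.
Top bit is set, so as a signed 32-bit value this is 0xC7FD7E0F − 2^32 = -939688433.

-939688433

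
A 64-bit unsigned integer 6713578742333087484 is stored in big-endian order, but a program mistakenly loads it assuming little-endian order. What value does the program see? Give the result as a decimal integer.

6713578742333087484 in 64-bit hexadecimal is 0x5D2B6C4BCC609EFC.
Stored big-endian, the bytes at ascending addresses are 5D 2B 6C 4B CC 60 9E FC.
Read back as little-endian, the first byte is least significant, giving 0xFC9E60CC4B6C2B5D.
0xFC9E60CC4B6C2B5D = 18203093174433098589.

18203093174433098589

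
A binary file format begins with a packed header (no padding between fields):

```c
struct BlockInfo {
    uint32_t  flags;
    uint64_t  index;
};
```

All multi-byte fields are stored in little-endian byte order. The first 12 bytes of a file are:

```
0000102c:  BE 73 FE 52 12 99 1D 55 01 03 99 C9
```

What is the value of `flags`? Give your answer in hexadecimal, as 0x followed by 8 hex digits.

0x52FE73BE

`flags` is the first field, at byte offset 0, occupying 4 bytes.
Bytes at offsets 0..3: BE 73 FE 52.
In little-endian order the low byte comes first in memory.
Reassemble most-significant byte first: 52 FE 73 BE → 0x52FE73BE.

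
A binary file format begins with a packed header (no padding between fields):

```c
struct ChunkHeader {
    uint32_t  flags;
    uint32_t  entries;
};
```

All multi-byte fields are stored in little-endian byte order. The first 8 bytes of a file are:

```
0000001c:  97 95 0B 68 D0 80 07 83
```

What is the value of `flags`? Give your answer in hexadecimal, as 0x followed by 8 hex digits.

0x680B9597

`flags` is the first field, at byte offset 0, occupying 4 bytes.
Bytes at offsets 0..3: 97 95 0B 68.
Little-endian: lowest address holds the least-significant byte.
Reassemble most-significant byte first: 68 0B 95 97 → 0x680B9597.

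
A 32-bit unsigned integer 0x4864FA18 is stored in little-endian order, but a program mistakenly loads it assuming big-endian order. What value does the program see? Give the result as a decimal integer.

419062856

Stored little-endian, the bytes at ascending addresses are 18 FA 64 48.
Read back as big-endian, the last byte is least significant, giving 0x18FA6448.
0x18FA6448 = 419062856.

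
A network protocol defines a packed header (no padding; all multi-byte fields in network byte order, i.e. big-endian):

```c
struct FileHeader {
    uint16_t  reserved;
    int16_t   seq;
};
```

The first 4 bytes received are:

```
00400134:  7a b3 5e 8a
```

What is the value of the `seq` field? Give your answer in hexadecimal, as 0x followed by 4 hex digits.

`seq` follows `reserved` (2 bytes), so it starts at byte offset 2 and occupies 2 bytes.
Bytes at offsets 2..3: 5E 8A.
Big-endian stores the most-significant byte at the lowest address.
The bytes are already most-significant first: 0x5E8A.

0x5E8A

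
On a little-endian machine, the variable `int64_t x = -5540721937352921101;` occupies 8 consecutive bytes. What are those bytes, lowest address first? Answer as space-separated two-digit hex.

F3 6F DD 04 C1 66 1B B3

Two's complement of -5540721937352921101 in 64 bits: 5540721937352921101 = 0x4CE4993EFB22900D; invert → 0xB31B66C104DD6FF2; add 1 → 0xB31B66C104DD6FF3.
Split into bytes (most-significant first): B3 1B 66 C1 04 DD 6F F3.
Little-endian: lowest address holds the least-significant byte.
So at ascending addresses the bytes are F3 6F DD 04 C1 66 1B B3.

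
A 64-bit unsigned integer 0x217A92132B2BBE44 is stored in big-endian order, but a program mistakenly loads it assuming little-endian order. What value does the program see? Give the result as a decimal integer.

4953444104166079009

Stored big-endian, the bytes at ascending addresses are 21 7A 92 13 2B 2B BE 44.
Read back as little-endian, the first byte is least significant, giving 0x44BE2B2B13927A21.
0x44BE2B2B13927A21 = 4953444104166079009.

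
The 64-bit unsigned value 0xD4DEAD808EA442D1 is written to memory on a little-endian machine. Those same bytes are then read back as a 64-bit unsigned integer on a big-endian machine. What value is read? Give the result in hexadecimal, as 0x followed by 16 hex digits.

Stored little-endian, the bytes at ascending addresses are D1 42 A4 8E 80 AD DE D4.
Read back as big-endian, the last byte is least significant, giving 0xD142A48E80ADDED4.

0xD142A48E80ADDED4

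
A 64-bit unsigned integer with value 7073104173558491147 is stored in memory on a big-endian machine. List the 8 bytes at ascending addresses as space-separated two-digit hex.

62 28 B6 C5 5C 49 68 0B

7073104173558491147 in hexadecimal, padded to 64 bits, is 0x6228B6C55C49680B.
Split into bytes (most-significant first): 62 28 B6 C5 5C 49 68 0B.
Big-endian stores the most-significant byte at the lowest address.
So the memory order matches the most-significant-first order: 62 28 B6 C5 5C 49 68 0B.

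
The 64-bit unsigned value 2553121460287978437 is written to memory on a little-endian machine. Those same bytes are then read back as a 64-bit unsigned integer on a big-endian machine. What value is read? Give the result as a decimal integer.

2553121460287978437 in 64-bit hexadecimal is 0x236E8270ECE43BC5.
Stored little-endian, the bytes at ascending addresses are C5 3B E4 EC 70 82 6E 23.
Read back as big-endian, the last byte is least significant, giving 0xC53BE4EC70826E23.
0xC53BE4EC70826E23 = 14212204753248742947.

14212204753248742947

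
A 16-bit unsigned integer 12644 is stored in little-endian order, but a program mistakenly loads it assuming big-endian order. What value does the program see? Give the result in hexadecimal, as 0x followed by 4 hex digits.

12644 in 16-bit hexadecimal is 0x3164.
Stored little-endian, the bytes at ascending addresses are 64 31.
Read back as big-endian, the last byte is least significant, giving 0x6431.

0x6431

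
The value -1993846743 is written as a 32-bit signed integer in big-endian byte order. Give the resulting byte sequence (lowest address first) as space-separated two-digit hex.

89 28 50 29

Two's complement of -1993846743 in 32 bits: 1993846743 = 0x76D7AFD7; invert → 0x89285028; add 1 → 0x89285029.
Split into bytes (most-significant first): 89 28 50 29.
Big-endian stores the most-significant byte at the lowest address.
So the memory order matches the most-significant-first order: 89 28 50 29.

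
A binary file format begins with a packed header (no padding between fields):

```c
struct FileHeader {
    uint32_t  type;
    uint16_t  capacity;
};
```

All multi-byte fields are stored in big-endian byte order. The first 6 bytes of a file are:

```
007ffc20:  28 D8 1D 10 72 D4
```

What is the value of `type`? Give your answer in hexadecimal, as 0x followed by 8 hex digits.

`type` is the first field, at byte offset 0, occupying 4 bytes.
Bytes at offsets 0..3: 28 D8 1D 10.
Big-endian: lowest address holds the most-significant byte.
The bytes are already most-significant first: 0x28D81D10.

0x28D81D10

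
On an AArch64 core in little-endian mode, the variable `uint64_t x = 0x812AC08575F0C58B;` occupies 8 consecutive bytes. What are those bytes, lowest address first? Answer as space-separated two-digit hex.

Split into bytes (most-significant first): 81 2A C0 85 75 F0 C5 8B.
Little-endian stores the least-significant byte at the lowest address.
So at ascending addresses the bytes are 8B C5 F0 75 85 C0 2A 81.

8B C5 F0 75 85 C0 2A 81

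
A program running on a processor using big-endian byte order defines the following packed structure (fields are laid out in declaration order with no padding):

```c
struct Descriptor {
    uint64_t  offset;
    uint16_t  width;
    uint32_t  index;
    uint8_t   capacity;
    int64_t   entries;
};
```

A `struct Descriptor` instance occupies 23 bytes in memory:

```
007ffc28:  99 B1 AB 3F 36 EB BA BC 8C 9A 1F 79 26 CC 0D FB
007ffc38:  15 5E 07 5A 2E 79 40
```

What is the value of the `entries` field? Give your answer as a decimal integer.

`entries` follows `offset` (8 B), `width` (2 B), `index` (4 B), `capacity` (1 B), so it starts at offset 8 + 2 + 4 + 1 = 15 and occupies 8 bytes.
Bytes at offsets 15..22: FB 15 5E 07 5A 2E 79 40.
Big-endian: lowest address holds the most-significant byte.
The bytes are already most-significant first: 0xFB155E075A2E7940.
Top bit is set, so as a signed 64-bit value this is 0xFB155E075A2E7940 − 2^64 = -354273610007938752.

-354273610007938752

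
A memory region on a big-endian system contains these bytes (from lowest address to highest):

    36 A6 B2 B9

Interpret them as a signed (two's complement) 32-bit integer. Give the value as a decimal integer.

Big-endian stores the most-significant byte at the lowest address.
The bytes are already most-significant first: 0x36A6B2B9.
0x36A6B2B9 = 916894393.

916894393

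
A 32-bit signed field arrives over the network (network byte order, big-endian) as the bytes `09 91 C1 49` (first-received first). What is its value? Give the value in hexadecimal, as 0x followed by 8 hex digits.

In big-endian order the high byte comes first in memory.
The bytes are already most-significant first: 0x0991C149.

0x0991C149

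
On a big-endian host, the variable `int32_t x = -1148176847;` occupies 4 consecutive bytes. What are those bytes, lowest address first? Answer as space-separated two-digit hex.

Two's complement of -1148176847 in 32 bits: 1148176847 = 0x446FC9CF; invert → 0xBB903630; add 1 → 0xBB903631.
Split into bytes (most-significant first): BB 90 36 31.
Big-endian: lowest address holds the most-significant byte.
So the memory order matches the most-significant-first order: BB 90 36 31.

BB 90 36 31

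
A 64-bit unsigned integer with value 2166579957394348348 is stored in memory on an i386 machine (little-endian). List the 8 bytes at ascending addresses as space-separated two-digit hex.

3C 99 F8 01 FE 3C 11 1E

2166579957394348348 in hexadecimal, padded to 64 bits, is 0x1E113CFE01F8993C.
Split into bytes (most-significant first): 1E 11 3C FE 01 F8 99 3C.
In little-endian order the low byte comes first in memory.
So at ascending addresses the bytes are 3C 99 F8 01 FE 3C 11 1E.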